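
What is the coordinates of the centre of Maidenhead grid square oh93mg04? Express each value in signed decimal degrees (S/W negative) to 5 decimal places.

-16.73125, 119.00417

Field O=14, H=7: +14·20° lon, +7·10° lat → SW at lon 100°, lat -20°.
Square 9, 3: +9·2° lon, +3·1° lat → SW at lon 118°, lat -17°.
Subsquare m=12, g=6: +12·0.0833333° lon, +6·0.0416667° lat → SW at lon 119°, lat -16.75°.
Extended square 0, 4: +0·0.00833333° lon, +4·0.00416667° lat → SW at lon 119°, lat -16.7333°.
Cell spans 0.00833333° lon × 0.00416667° lat. Centre is SW corner plus half of each.
latitude -16.73125, longitude 119.00417.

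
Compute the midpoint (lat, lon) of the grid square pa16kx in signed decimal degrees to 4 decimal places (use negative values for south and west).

-83.0208, 122.8750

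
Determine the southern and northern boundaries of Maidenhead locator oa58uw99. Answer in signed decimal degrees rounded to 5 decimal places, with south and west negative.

-81.04583, -81.04167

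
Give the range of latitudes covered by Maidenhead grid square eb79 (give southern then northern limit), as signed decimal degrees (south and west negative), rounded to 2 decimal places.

-71.00, -70.00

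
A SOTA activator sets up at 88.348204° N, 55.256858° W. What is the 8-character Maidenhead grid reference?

GR28ii93

Add 180° to longitude and 90° to latitude: 124.74314, 178.34820.
Field: lon ⌊124.74314/20⌋ = 6 → G; lat ⌊178.34820/10⌋ = 17 → R.
Square: lon ⌊4.74314/2⌋ = 2; lat ⌊8.34820/1⌋ = 8.
Subsquare: lon ⌊0.74314/0.0833333⌋ = 8 → i; lat ⌊0.34820/0.0416667⌋ = 8 → i.
Extended square: lon ⌊0.07648/0.00833333⌋ = 9; lat ⌊0.01487/0.00416667⌋ = 3.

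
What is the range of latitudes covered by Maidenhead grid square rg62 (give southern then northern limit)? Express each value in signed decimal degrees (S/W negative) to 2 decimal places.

Field R=17, G=6: +17·20° lon, +6·10° lat → SW at lon 160°, lat -30°.
Square 6, 2: +6·2° lon, +2·1° lat → SW at lon 172°, lat -28°.
Cell spans 2° lon × 1° lat.
south -28.00, north -27.00.

-28.00, -27.00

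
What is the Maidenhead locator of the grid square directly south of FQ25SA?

FQ24sx

Latitude subsquare a = 0; −1 → -1, wraps to 23 = x, carry into square.
Latitude square 5; −1 → 4.
The longitude characters are unchanged.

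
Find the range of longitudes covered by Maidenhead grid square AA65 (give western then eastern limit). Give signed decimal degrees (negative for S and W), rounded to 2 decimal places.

-168.00, -166.00

Field A=0, A=0: +0·20° lon, +0·10° lat → SW at lon -180°, lat -90°.
Square 6, 5: +6·2° lon, +5·1° lat → SW at lon -168°, lat -85°.
Cell spans 2° lon × 1° lat.
west -168.00, east -166.00.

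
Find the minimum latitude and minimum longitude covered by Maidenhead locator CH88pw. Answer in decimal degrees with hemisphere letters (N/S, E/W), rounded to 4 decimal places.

11.0833° S, 122.7500° W

Field C=2, H=7: +2·20° lon, +7·10° lat → SW at lon -140°, lat -20°.
Square 8, 8: +8·2° lon, +8·1° lat → SW at lon -124°, lat -12°.
Subsquare p=15, w=22: +15·0.0833333° lon, +22·0.0416667° lat → SW at lon -122.75°, lat -11.0833°.
latitude 11.0833° S, longitude 122.7500° W.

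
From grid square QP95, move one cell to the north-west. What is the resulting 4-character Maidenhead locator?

QP86

Longitude square 9; −1 → 8.
Latitude square 5; +1 → 6.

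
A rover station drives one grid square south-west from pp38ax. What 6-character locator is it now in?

Longitude subsquare a = 0; −1 → -1, wraps to 23 = x, carry into square.
Longitude square 3; −1 → 2.
Latitude subsquare x = 23; −1 → 22 = w.

PP28xw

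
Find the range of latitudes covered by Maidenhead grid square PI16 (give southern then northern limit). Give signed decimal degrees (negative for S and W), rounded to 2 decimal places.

-4.00, -3.00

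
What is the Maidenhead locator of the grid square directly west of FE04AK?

Longitude subsquare a = 0; −1 → -1, wraps to 23 = x, carry into square.
Longitude square 0; −1 → -1, wraps to 9, carry into field.
Longitude field F = 5; −1 → 4 = E.
The latitude characters are unchanged.

EE94xk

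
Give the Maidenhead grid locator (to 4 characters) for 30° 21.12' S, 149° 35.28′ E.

Shift to the Maidenhead origin (180°W, 90°S): lon 329.59, lat 59.65.
Field: lon ⌊329.59/20⌋ = 16 → Q; lat ⌊59.65/10⌋ = 5 → F.
Square: lon ⌊9.59/2⌋ = 4; lat ⌊9.65/1⌋ = 9.

QF49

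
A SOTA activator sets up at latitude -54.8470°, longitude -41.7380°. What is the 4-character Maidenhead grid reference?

Shift to the Maidenhead origin (180°W, 90°S): lon 138.26, lat 35.15.
Field: lon ⌊138.26/20⌋ = 6 → G; lat ⌊35.15/10⌋ = 3 → D.
Square: lon ⌊18.26/2⌋ = 9; lat ⌊5.15/1⌋ = 5.

GD95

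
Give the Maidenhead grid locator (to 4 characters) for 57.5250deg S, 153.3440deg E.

QD62

Shift to the Maidenhead origin (180°W, 90°S): lon 333.34, lat 32.48.
Field: lon ⌊333.34/20⌋ = 16 → Q; lat ⌊32.48/10⌋ = 3 → D.
Square: lon ⌊13.34/2⌋ = 6; lat ⌊2.48/1⌋ = 2.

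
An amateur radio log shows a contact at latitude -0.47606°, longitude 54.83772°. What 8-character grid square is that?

Offset from 180°W / 90°S: lon 234.83772°, lat 89.52394°.
Field: 234.83772/20 → 11 → L, 89.52394/10 → 8 → I; chars LI.
Square: 14.83772/2 → 7, 9.52394/1 → 9; chars 79.
Subsquare: 0.83772/0.0833333 → 10 → k, 0.52394/0.0416667 → 12 → m; chars km.
Extended square: 0.00439/0.00833333 → 0, 0.02394/0.00416667 → 5; chars 05.

LI79km05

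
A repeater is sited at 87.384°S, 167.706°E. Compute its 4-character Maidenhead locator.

RA32

Add 180° to longitude and 90° to latitude: 347.71, 2.62.
Field: lon ⌊347.71/20⌋ = 17 → R; lat ⌊2.62/10⌋ = 0 → A.
Square: lon ⌊7.71/2⌋ = 3; lat ⌊2.62/1⌋ = 2.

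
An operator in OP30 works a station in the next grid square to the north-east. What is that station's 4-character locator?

Longitude square 3; +1 → 4.
Latitude square 0; +1 → 1.

OP41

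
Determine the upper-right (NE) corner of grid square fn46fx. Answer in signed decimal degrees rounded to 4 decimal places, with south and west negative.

Field F=5, N=13: +5·20° lon, +13·10° lat → SW at lon -80°, lat 40°.
Square 4, 6: +4·2° lon, +6·1° lat → SW at lon -72°, lat 46°.
Subsquare f=5, x=23: +5·0.0833333° lon, +23·0.0416667° lat → SW at lon -71.5833°, lat 46.9583°.
Cell spans 0.0833333° lon × 0.0416667° lat. NE corner is SW corner plus one full cell.
latitude 47.0000, longitude -71.5000.

47.0000, -71.5000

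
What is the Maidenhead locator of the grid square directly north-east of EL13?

Longitude square 1; +1 → 2.
Latitude square 3; +1 → 4.

EL24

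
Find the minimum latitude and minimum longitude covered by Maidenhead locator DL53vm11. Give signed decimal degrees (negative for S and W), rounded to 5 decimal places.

Field D=3, L=11: +3·20° lon, +11·10° lat → SW at lon -120°, lat 20°.
Square 5, 3: +5·2° lon, +3·1° lat → SW at lon -110°, lat 23°.
Subsquare v=21, m=12: +21·0.0833333° lon, +12·0.0416667° lat → SW at lon -108.25°, lat 23.5°.
Extended square 1, 1: +1·0.00833333° lon, +1·0.00416667° lat → SW at lon -108.242°, lat 23.5042°.
latitude 23.50417, longitude -108.24167.

23.50417, -108.24167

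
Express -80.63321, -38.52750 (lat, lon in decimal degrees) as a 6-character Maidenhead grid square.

HA09ri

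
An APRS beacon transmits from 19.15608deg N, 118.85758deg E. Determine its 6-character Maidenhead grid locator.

Offset from 180°W / 90°S: lon 298.8576°, lat 109.1561°.
Field: lon ⌊298.8576/20⌋ = 14 → O; lat ⌊109.1561/10⌋ = 10 → K.
Square: lon ⌊18.8576/2⌋ = 9; lat ⌊9.1561/1⌋ = 9.
Subsquare: lon ⌊0.8576/0.0833333⌋ = 10 → k; lat ⌊0.1561/0.0416667⌋ = 3 → d.

OK99kd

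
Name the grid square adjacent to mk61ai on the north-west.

MK51xj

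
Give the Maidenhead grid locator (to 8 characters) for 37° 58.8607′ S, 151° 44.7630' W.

Offset from 180°W / 90°S: lon 28.25395°, lat 52.01899°.
Field: lon ⌊28.25395/20⌋ = 1 → B; lat ⌊52.01899/10⌋ = 5 → F.
Square: lon ⌊8.25395/2⌋ = 4; lat ⌊2.01899/1⌋ = 2.
Subsquare: lon ⌊0.25395/0.0833333⌋ = 3 → d; lat ⌊0.01899/0.0416667⌋ = 0 → a.
Extended square: lon ⌊0.00395/0.00833333⌋ = 0; lat ⌊0.01899/0.00416667⌋ = 4.

BF42da04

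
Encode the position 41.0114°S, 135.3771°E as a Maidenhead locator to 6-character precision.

Add 180° to longitude and 90° to latitude: 315.3771, 48.9886.
Field (20°×10°, letters A–R): lon ⌊315.3771/20⌋ = 15 → P; lat ⌊48.9886/10⌋ = 4 → E.
Square (2°×1°, digits 0–9): lon ⌊15.3771/2⌋ = 7; lat ⌊8.9886/1⌋ = 8.
Subsquare (5′×2.5′, letters a–x): lon ⌊1.3771/0.0833333⌋ = 16 → q; lat ⌊0.9886/0.0416667⌋ = 23 → x.

PE78qx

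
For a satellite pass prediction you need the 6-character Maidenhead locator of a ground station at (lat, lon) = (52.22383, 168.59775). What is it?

RO42hf

Offset from 180°W / 90°S: lon 348.5978°, lat 142.2238°.
Field: 348.5978/20 → 17 → R, 142.2238/10 → 14 → O; chars RO.
Square: 8.5978/2 → 4, 2.2238/1 → 2; chars 42.
Subsquare: 0.5978/0.0833333 → 7 → h, 0.2238/0.0416667 → 5 → f; chars hf.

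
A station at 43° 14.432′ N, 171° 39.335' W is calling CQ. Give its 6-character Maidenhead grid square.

Offset from 180°W / 90°S: lon 8.3444°, lat 133.2405°.
Field (20°×10°, letters A–R): lon ⌊8.3444/20⌋ = 0 → A; lat ⌊133.2405/10⌋ = 13 → N.
Square (2°×1°, digits 0–9): lon ⌊8.3444/2⌋ = 4; lat ⌊3.2405/1⌋ = 3.
Subsquare (5′×2.5′, letters a–x): lon ⌊0.3444/0.0833333⌋ = 4 → e; lat ⌊0.2405/0.0416667⌋ = 5 → f.

AN43ef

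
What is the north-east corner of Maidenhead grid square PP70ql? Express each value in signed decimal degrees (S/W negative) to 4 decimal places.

60.5000, 135.4167

Field P=15, P=15: +15·20° lon, +15·10° lat → SW at lon 120°, lat 60°.
Square 7, 0: +7·2° lon, +0·1° lat → SW at lon 134°, lat 60°.
Subsquare q=16, l=11: +16·0.0833333° lon, +11·0.0416667° lat → SW at lon 135.333°, lat 60.4583°.
Cell spans 0.0833333° lon × 0.0416667° lat. NE corner is SW corner plus one full cell.
latitude 60.5000, longitude 135.4167.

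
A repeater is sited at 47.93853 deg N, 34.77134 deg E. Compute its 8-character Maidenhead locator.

KN77jw25

Offset from 180°W / 90°S: lon 214.77134°, lat 137.93853°.
Field: 214.77134/20 → 10 → K, 137.93853/10 → 13 → N; chars KN.
Square: 14.77134/2 → 7, 7.93853/1 → 7; chars 77.
Subsquare: 0.77134/0.0833333 → 9 → j, 0.93853/0.0416667 → 22 → w; chars jw.
Extended square: 0.02134/0.00833333 → 2, 0.02186/0.00416667 → 5; chars 25.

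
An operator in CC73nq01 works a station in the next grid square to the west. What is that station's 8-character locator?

CC73mq91

Longitude extended square 0; −1 → -1, wraps to 9, carry into subsquare.
Longitude subsquare n = 13; −1 → 12 = m.
The latitude characters are unchanged.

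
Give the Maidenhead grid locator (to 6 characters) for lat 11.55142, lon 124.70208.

Add 180° to longitude and 90° to latitude: 304.7021, 101.5514.
Field: lon ⌊304.7021/20⌋ = 15 → P; lat ⌊101.5514/10⌋ = 10 → K.
Square: lon ⌊4.7021/2⌋ = 2; lat ⌊1.5514/1⌋ = 1.
Subsquare: lon ⌊0.7021/0.0833333⌋ = 8 → i; lat ⌊0.5514/0.0416667⌋ = 13 → n.

PK21in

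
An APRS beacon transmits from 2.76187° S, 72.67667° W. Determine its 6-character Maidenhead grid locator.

FI37pf

Offset from 180°W / 90°S: lon 107.3233°, lat 87.2381°.
Field: 107.3233/20 → 5 → F, 87.2381/10 → 8 → I; chars FI.
Square: 7.3233/2 → 3, 7.2381/1 → 7; chars 37.
Subsquare: 1.3233/0.0833333 → 15 → p, 0.2381/0.0416667 → 5 → f; chars pf.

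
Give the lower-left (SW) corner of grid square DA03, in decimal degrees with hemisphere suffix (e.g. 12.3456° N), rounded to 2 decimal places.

Field D=3, A=0: +3·20° lon, +0·10° lat → SW at lon -120°, lat -90°.
Square 0, 3: +0·2° lon, +3·1° lat → SW at lon -120°, lat -87°.
latitude 87.00° S, longitude 120.00° W.

87.00° S, 120.00° W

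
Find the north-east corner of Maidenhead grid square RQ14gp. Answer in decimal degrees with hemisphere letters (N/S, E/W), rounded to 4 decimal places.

74.6667° N, 162.5833° E

Field R=17, Q=16: +17·20° lon, +16·10° lat → SW at lon 160°, lat 70°.
Square 1, 4: +1·2° lon, +4·1° lat → SW at lon 162°, lat 74°.
Subsquare g=6, p=15: +6·0.0833333° lon, +15·0.0416667° lat → SW at lon 162.5°, lat 74.625°.
Cell spans 0.0833333° lon × 0.0416667° lat. NE corner is SW corner plus one full cell.
latitude 74.6667° N, longitude 162.5833° E.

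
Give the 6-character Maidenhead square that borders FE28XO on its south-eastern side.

FE38an

Longitude subsquare x = 23; +1 → 24, wraps to 0 = a, carry into square.
Longitude square 2; +1 → 3.
Latitude subsquare o = 14; −1 → 13 = n.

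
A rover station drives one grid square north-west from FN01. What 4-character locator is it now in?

EN92

Longitude square 0; −1 → -1, wraps to 9, carry into field.
Longitude field F = 5; −1 → 4 = E.
Latitude square 1; +1 → 2.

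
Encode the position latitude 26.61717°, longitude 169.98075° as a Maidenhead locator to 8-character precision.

RL46xo78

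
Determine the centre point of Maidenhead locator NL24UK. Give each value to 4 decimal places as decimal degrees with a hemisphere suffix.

24.4375° N, 85.7083° E

Field N=13, L=11: +13·20° lon, +11·10° lat → SW at lon 80°, lat 20°.
Square 2, 4: +2·2° lon, +4·1° lat → SW at lon 84°, lat 24°.
Subsquare u=20, k=10: +20·0.0833333° lon, +10·0.0416667° lat → SW at lon 85.6667°, lat 24.4167°.
Cell spans 0.0833333° lon × 0.0416667° lat. Centre is SW corner plus half of each.
latitude 24.4375° N, longitude 85.7083° E.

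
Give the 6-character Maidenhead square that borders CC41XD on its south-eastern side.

Longitude subsquare x = 23; +1 → 24, wraps to 0 = a, carry into square.
Longitude square 4; +1 → 5.
Latitude subsquare d = 3; −1 → 2 = c.

CC51ac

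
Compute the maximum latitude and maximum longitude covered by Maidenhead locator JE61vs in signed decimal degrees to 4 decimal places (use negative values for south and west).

Field J=9, E=4: +9·20° lon, +4·10° lat → SW at lon 0°, lat -50°.
Square 6, 1: +6·2° lon, +1·1° lat → SW at lon 12°, lat -49°.
Subsquare v=21, s=18: +21·0.0833333° lon, +18·0.0416667° lat → SW at lon 13.75°, lat -48.25°.
Cell spans 0.0833333° lon × 0.0416667° lat. NE corner is SW corner plus one full cell.
latitude -48.2083, longitude 13.8333.

-48.2083, 13.8333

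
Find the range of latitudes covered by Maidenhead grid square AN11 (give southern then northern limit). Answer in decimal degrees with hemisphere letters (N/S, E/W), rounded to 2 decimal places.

Field A=0, N=13: +0·20° lon, +13·10° lat → SW at lon -180°, lat 40°.
Square 1, 1: +1·2° lon, +1·1° lat → SW at lon -178°, lat 41°.
Cell spans 2° lon × 1° lat.
south 41.00° N, north 42.00° N.

41.00° N, 42.00° N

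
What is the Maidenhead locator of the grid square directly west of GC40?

Longitude square 4; −1 → 3.
The latitude characters are unchanged.

GC30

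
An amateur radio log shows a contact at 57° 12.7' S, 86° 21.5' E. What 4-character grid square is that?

Add 180° to longitude and 90° to latitude: 266.36, 32.79.
Field (20°×10°, letters A–R): 266.36/20 → 13 → N, 32.79/10 → 3 → D; chars ND.
Square (2°×1°, digits 0–9): 6.36/2 → 3, 2.79/1 → 2; chars 32.

ND32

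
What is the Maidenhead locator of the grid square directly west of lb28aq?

Longitude subsquare a = 0; −1 → -1, wraps to 23 = x, carry into square.
Longitude square 2; −1 → 1.
The latitude characters are unchanged.

LB18xq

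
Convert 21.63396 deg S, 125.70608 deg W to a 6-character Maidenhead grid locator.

CG78di

Add 180° to longitude and 90° to latitude: 54.2939, 68.3660.
Field: lon ⌊54.2939/20⌋ = 2 → C; lat ⌊68.3660/10⌋ = 6 → G.
Square: lon ⌊14.2939/2⌋ = 7; lat ⌊8.3660/1⌋ = 8.
Subsquare: lon ⌊0.2939/0.0833333⌋ = 3 → d; lat ⌊0.3660/0.0416667⌋ = 8 → i.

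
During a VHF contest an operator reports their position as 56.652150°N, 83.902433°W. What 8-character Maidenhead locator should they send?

EO86bp16

Add 180° to longitude and 90° to latitude: 96.09757, 146.65215.
Field: lon ⌊96.09757/20⌋ = 4 → E; lat ⌊146.65215/10⌋ = 14 → O.
Square: lon ⌊16.09757/2⌋ = 8; lat ⌊6.65215/1⌋ = 6.
Subsquare: lon ⌊0.09757/0.0833333⌋ = 1 → b; lat ⌊0.65215/0.0416667⌋ = 15 → p.
Extended square: lon ⌊0.01423/0.00833333⌋ = 1; lat ⌊0.02715/0.00416667⌋ = 6.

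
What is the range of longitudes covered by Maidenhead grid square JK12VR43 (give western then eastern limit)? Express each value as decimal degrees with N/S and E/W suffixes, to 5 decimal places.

3.78333° E, 3.79167° E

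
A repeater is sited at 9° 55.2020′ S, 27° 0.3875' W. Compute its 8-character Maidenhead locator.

Offset from 180°W / 90°S: lon 152.99354°, lat 80.07997°.
Field: lon ⌊152.99354/20⌋ = 7 → H; lat ⌊80.07997/10⌋ = 8 → I.
Square: lon ⌊12.99354/2⌋ = 6; lat ⌊0.07997/1⌋ = 0.
Subsquare: lon ⌊0.99354/0.0833333⌋ = 11 → l; lat ⌊0.07997/0.0416667⌋ = 1 → b.
Extended square: lon ⌊0.07687/0.00833333⌋ = 9; lat ⌊0.03830/0.00416667⌋ = 9.

HI60lb99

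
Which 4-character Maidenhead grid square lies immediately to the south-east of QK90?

Longitude square 9; +1 → 10, wraps to 0, carry into field.
Longitude field Q = 16; +1 → 17 = R.
Latitude square 0; −1 → -1, wraps to 9, carry into field.
Latitude field K = 10; −1 → 9 = J.

RJ09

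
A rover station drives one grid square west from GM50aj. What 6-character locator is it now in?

Longitude subsquare a = 0; −1 → -1, wraps to 23 = x, carry into square.
Longitude square 5; −1 → 4.
The latitude characters are unchanged.

GM40xj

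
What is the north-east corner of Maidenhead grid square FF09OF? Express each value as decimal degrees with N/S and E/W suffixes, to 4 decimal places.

30.7500° S, 78.7500° W

Field F=5, F=5: +5·20° lon, +5·10° lat → SW at lon -80°, lat -40°.
Square 0, 9: +0·2° lon, +9·1° lat → SW at lon -80°, lat -31°.
Subsquare o=14, f=5: +14·0.0833333° lon, +5·0.0416667° lat → SW at lon -78.8333°, lat -30.7917°.
Cell spans 0.0833333° lon × 0.0416667° lat. NE corner is SW corner plus one full cell.
latitude 30.7500° S, longitude 78.7500° W.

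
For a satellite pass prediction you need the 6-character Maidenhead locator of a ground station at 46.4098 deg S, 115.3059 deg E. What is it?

Offset from 180°W / 90°S: lon 295.3059°, lat 43.5902°.
Field: 295.3059/20 → 14 → O, 43.5902/10 → 4 → E; chars OE.
Square: 15.3059/2 → 7, 3.5902/1 → 3; chars 73.
Subsquare: 1.3059/0.0833333 → 15 → p, 0.5902/0.0416667 → 14 → o; chars po.

OE73po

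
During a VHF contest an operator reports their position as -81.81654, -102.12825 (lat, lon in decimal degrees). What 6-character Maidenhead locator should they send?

Shift to the Maidenhead origin (180°W, 90°S): lon 77.8718, lat 8.1835.
Field: lon ⌊77.8718/20⌋ = 3 → D; lat ⌊8.1835/10⌋ = 0 → A.
Square: lon ⌊17.8718/2⌋ = 8; lat ⌊8.1835/1⌋ = 8.
Subsquare: lon ⌊1.8718/0.0833333⌋ = 22 → w; lat ⌊0.1835/0.0416667⌋ = 4 → e.

DA88we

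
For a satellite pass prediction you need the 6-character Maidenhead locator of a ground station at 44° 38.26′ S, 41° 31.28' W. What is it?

GE95fi

Offset from 180°W / 90°S: lon 138.4787°, lat 45.3623°.
Field: 138.4787/20 → 6 → G, 45.3623/10 → 4 → E; chars GE.
Square: 18.4787/2 → 9, 5.3623/1 → 5; chars 95.
Subsquare: 0.4787/0.0833333 → 5 → f, 0.3623/0.0416667 → 8 → i; chars fi.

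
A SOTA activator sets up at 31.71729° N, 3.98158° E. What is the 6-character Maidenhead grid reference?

Offset from 180°W / 90°S: lon 183.9816°, lat 121.7173°.
Field (20°×10°, letters A–R): lon ⌊183.9816/20⌋ = 9 → J; lat ⌊121.7173/10⌋ = 12 → M.
Square (2°×1°, digits 0–9): lon ⌊3.9816/2⌋ = 1; lat ⌊1.7173/1⌋ = 1.
Subsquare (5′×2.5′, letters a–x): lon ⌊1.9816/0.0833333⌋ = 23 → x; lat ⌊0.7173/0.0416667⌋ = 17 → r.

JM11xr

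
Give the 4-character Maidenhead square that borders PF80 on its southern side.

Latitude square 0; −1 → -1, wraps to 9, carry into field.
Latitude field F = 5; −1 → 4 = E.
The longitude characters are unchanged.

PE89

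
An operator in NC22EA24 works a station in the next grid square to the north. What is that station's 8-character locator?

Latitude extended square 4; +1 → 5.
The longitude characters are unchanged.

NC22ea25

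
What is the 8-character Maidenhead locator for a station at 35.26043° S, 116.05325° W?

DF14xr37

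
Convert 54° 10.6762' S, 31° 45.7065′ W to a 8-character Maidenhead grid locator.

Offset from 180°W / 90°S: lon 148.23822°, lat 35.82206°.
Field: 148.23822/20 → 7 → H, 35.82206/10 → 3 → D; chars HD.
Square: 8.23822/2 → 4, 5.82206/1 → 5; chars 45.
Subsquare: 0.23822/0.0833333 → 2 → c, 0.82206/0.0416667 → 19 → t; chars ct.
Extended square: 0.07156/0.00833333 → 8, 0.03040/0.00416667 → 7; chars 87.

HD45ct87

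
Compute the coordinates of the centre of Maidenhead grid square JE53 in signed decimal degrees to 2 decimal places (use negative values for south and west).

Field J=9, E=4: +9·20° lon, +4·10° lat → SW at lon 0°, lat -50°.
Square 5, 3: +5·2° lon, +3·1° lat → SW at lon 10°, lat -47°.
Cell spans 2° lon × 1° lat. Centre is SW corner plus half of each.
latitude -46.50, longitude 11.00.

-46.50, 11.00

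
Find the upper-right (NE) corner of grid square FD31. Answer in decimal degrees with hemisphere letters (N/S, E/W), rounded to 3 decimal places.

Field F=5, D=3: +5·20° lon, +3·10° lat → SW at lon -80°, lat -60°.
Square 3, 1: +3·2° lon, +1·1° lat → SW at lon -74°, lat -59°.
Cell spans 2° lon × 1° lat. NE corner is SW corner plus one full cell.
latitude 58.000° S, longitude 72.000° W.

58.000° S, 72.000° W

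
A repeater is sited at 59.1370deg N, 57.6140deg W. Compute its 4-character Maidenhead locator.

Offset from 180°W / 90°S: lon 122.39°, lat 149.14°.
Field: 122.39/20 → 6 → G, 149.14/10 → 14 → O; chars GO.
Square: 2.39/2 → 1, 9.14/1 → 9; chars 19.

GO19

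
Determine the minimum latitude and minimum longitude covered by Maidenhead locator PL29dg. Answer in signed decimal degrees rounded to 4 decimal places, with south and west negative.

Field P=15, L=11: +15·20° lon, +11·10° lat → SW at lon 120°, lat 20°.
Square 2, 9: +2·2° lon, +9·1° lat → SW at lon 124°, lat 29°.
Subsquare d=3, g=6: +3·0.0833333° lon, +6·0.0416667° lat → SW at lon 124.25°, lat 29.25°.
latitude 29.2500, longitude 124.2500.

29.2500, 124.2500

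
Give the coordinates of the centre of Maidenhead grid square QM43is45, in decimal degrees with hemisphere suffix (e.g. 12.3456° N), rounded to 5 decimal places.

33.77292° N, 148.70417° E

Field Q=16, M=12: +16·20° lon, +12·10° lat → SW at lon 140°, lat 30°.
Square 4, 3: +4·2° lon, +3·1° lat → SW at lon 148°, lat 33°.
Subsquare i=8, s=18: +8·0.0833333° lon, +18·0.0416667° lat → SW at lon 148.667°, lat 33.75°.
Extended square 4, 5: +4·0.00833333° lon, +5·0.00416667° lat → SW at lon 148.7°, lat 33.7708°.
Cell spans 0.00833333° lon × 0.00416667° lat. Centre is SW corner plus half of each.
latitude 33.77292° N, longitude 148.70417° E.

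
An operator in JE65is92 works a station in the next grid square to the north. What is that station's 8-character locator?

JE65is93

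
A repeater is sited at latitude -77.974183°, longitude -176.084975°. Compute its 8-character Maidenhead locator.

AB12wa96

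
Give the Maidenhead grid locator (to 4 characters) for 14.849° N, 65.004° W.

FK74

Shift to the Maidenhead origin (180°W, 90°S): lon 115.00, lat 104.85.
Field (20°×10°, letters A–R): lon ⌊115.00/20⌋ = 5 → F; lat ⌊104.85/10⌋ = 10 → K.
Square (2°×1°, digits 0–9): lon ⌊15.00/2⌋ = 7; lat ⌊4.85/1⌋ = 4.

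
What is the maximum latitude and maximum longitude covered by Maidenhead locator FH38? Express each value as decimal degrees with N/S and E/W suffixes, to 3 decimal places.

Field F=5, H=7: +5·20° lon, +7·10° lat → SW at lon -80°, lat -20°.
Square 3, 8: +3·2° lon, +8·1° lat → SW at lon -74°, lat -12°.
Cell spans 2° lon × 1° lat. NE corner is SW corner plus one full cell.
latitude 11.000° S, longitude 72.000° W.

11.000° S, 72.000° W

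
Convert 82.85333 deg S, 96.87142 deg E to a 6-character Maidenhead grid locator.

NA87kd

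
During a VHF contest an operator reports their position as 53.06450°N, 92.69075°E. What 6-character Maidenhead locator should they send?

NO63ib

Offset from 180°W / 90°S: lon 272.6907°, lat 143.0645°.
Field (20°×10°, letters A–R): 272.6907/20 → 13 → N, 143.0645/10 → 14 → O; chars NO.
Square (2°×1°, digits 0–9): 12.6907/2 → 6, 3.0645/1 → 3; chars 63.
Subsquare (5′×2.5′, letters a–x): 0.6907/0.0833333 → 8 → i, 0.0645/0.0416667 → 1 → b; chars ib.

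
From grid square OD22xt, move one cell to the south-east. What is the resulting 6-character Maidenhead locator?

OD32as

Longitude subsquare x = 23; +1 → 24, wraps to 0 = a, carry into square.
Longitude square 2; +1 → 3.
Latitude subsquare t = 19; −1 → 18 = s.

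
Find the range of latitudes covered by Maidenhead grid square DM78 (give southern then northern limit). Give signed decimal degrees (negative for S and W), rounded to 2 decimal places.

Field D=3, M=12: +3·20° lon, +12·10° lat → SW at lon -120°, lat 30°.
Square 7, 8: +7·2° lon, +8·1° lat → SW at lon -106°, lat 38°.
Cell spans 2° lon × 1° lat.
south 38.00, north 39.00.

38.00, 39.00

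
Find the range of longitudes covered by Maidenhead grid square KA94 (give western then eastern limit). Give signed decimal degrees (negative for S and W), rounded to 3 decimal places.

38.000, 40.000

Field K=10, A=0: +10·20° lon, +0·10° lat → SW at lon 20°, lat -90°.
Square 9, 4: +9·2° lon, +4·1° lat → SW at lon 38°, lat -86°.
Cell spans 2° lon × 1° lat.
west 38.000, east 40.000.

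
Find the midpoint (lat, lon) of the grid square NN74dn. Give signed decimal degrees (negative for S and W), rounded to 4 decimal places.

Field N=13, N=13: +13·20° lon, +13·10° lat → SW at lon 80°, lat 40°.
Square 7, 4: +7·2° lon, +4·1° lat → SW at lon 94°, lat 44°.
Subsquare d=3, n=13: +3·0.0833333° lon, +13·0.0416667° lat → SW at lon 94.25°, lat 44.5417°.
Cell spans 0.0833333° lon × 0.0416667° lat. Centre is SW corner plus half of each.
latitude 44.5625, longitude 94.2917.

44.5625, 94.2917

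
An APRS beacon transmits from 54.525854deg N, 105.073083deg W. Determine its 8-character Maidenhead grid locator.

DO74lm16

Shift to the Maidenhead origin (180°W, 90°S): lon 74.92692, lat 144.52585.
Field (20°×10°, letters A–R): lon ⌊74.92692/20⌋ = 3 → D; lat ⌊144.52585/10⌋ = 14 → O.
Square (2°×1°, digits 0–9): lon ⌊14.92692/2⌋ = 7; lat ⌊4.52585/1⌋ = 4.
Subsquare (5′×2.5′, letters a–x): lon ⌊0.92692/0.0833333⌋ = 11 → l; lat ⌊0.52585/0.0416667⌋ = 12 → m.
Extended square (30″×15″, digits 0–9): lon ⌊0.01025/0.00833333⌋ = 1; lat ⌊0.02585/0.00416667⌋ = 6.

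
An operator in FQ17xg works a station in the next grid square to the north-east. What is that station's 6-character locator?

FQ27ah

Longitude subsquare x = 23; +1 → 24, wraps to 0 = a, carry into square.
Longitude square 1; +1 → 2.
Latitude subsquare g = 6; +1 → 7 = h.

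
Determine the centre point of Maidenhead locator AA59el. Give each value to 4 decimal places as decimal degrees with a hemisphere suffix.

80.5208° S, 169.6250° W

Field A=0, A=0: +0·20° lon, +0·10° lat → SW at lon -180°, lat -90°.
Square 5, 9: +5·2° lon, +9·1° lat → SW at lon -170°, lat -81°.
Subsquare e=4, l=11: +4·0.0833333° lon, +11·0.0416667° lat → SW at lon -169.667°, lat -80.5417°.
Cell spans 0.0833333° lon × 0.0416667° lat. Centre is SW corner plus half of each.
latitude 80.5208° S, longitude 169.6250° W.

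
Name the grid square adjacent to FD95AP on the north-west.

Longitude subsquare a = 0; −1 → -1, wraps to 23 = x, carry into square.
Longitude square 9; −1 → 8.
Latitude subsquare p = 15; +1 → 16 = q.

FD85xq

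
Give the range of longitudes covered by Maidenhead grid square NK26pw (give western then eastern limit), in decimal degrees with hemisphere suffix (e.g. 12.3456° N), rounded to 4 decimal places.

Field N=13, K=10: +13·20° lon, +10·10° lat → SW at lon 80°, lat 10°.
Square 2, 6: +2·2° lon, +6·1° lat → SW at lon 84°, lat 16°.
Subsquare p=15, w=22: +15·0.0833333° lon, +22·0.0416667° lat → SW at lon 85.25°, lat 16.9167°.
Cell spans 0.0833333° lon × 0.0416667° lat.
west 85.2500° E, east 85.3333° E.

85.2500° E, 85.3333° E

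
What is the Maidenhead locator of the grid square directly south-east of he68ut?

HE68vs

Longitude subsquare u = 20; +1 → 21 = v.
Latitude subsquare t = 19; −1 → 18 = s.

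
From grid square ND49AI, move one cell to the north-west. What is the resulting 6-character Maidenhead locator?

ND39xj

Longitude subsquare a = 0; −1 → -1, wraps to 23 = x, carry into square.
Longitude square 4; −1 → 3.
Latitude subsquare i = 8; +1 → 9 = j.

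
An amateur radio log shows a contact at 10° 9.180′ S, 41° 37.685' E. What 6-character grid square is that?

LH09tu

Offset from 180°W / 90°S: lon 221.6281°, lat 79.8470°.
Field (20°×10°, letters A–R): lon ⌊221.6281/20⌋ = 11 → L; lat ⌊79.8470/10⌋ = 7 → H.
Square (2°×1°, digits 0–9): lon ⌊1.6281/2⌋ = 0; lat ⌊9.8470/1⌋ = 9.
Subsquare (5′×2.5′, letters a–x): lon ⌊1.6281/0.0833333⌋ = 19 → t; lat ⌊0.8470/0.0416667⌋ = 20 → u.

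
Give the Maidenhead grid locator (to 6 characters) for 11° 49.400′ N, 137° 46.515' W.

Offset from 180°W / 90°S: lon 42.2248°, lat 101.8233°.
Field (20°×10°, letters A–R): lon ⌊42.2248/20⌋ = 2 → C; lat ⌊101.8233/10⌋ = 10 → K.
Square (2°×1°, digits 0–9): lon ⌊2.2248/2⌋ = 1; lat ⌊1.8233/1⌋ = 1.
Subsquare (5′×2.5′, letters a–x): lon ⌊0.2248/0.0833333⌋ = 2 → c; lat ⌊0.8233/0.0416667⌋ = 19 → t.

CK11ct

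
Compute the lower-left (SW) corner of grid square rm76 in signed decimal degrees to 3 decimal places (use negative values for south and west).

Field R=17, M=12: +17·20° lon, +12·10° lat → SW at lon 160°, lat 30°.
Square 7, 6: +7·2° lon, +6·1° lat → SW at lon 174°, lat 36°.
latitude 36.000, longitude 174.000.

36.000, 174.000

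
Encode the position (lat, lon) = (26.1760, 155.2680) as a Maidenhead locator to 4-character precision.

QL76

Offset from 180°W / 90°S: lon 335.27°, lat 116.18°.
Field: 335.27/20 → 16 → Q, 116.18/10 → 11 → L; chars QL.
Square: 15.27/2 → 7, 6.18/1 → 6; chars 76.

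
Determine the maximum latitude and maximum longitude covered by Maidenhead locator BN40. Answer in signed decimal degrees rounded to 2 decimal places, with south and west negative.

Field B=1, N=13: +1·20° lon, +13·10° lat → SW at lon -160°, lat 40°.
Square 4, 0: +4·2° lon, +0·1° lat → SW at lon -152°, lat 40°.
Cell spans 2° lon × 1° lat. NE corner is SW corner plus one full cell.
latitude 41.00, longitude -150.00.

41.00, -150.00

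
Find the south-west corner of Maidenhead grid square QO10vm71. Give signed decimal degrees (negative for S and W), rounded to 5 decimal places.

50.50417, 143.80833

Field Q=16, O=14: +16·20° lon, +14·10° lat → SW at lon 140°, lat 50°.
Square 1, 0: +1·2° lon, +0·1° lat → SW at lon 142°, lat 50°.
Subsquare v=21, m=12: +21·0.0833333° lon, +12·0.0416667° lat → SW at lon 143.75°, lat 50.5°.
Extended square 7, 1: +7·0.00833333° lon, +1·0.00416667° lat → SW at lon 143.808°, lat 50.5042°.
latitude 50.50417, longitude 143.80833.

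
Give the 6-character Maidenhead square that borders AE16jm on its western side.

AE16im

Longitude subsquare j = 9; −1 → 8 = i.
The latitude characters are unchanged.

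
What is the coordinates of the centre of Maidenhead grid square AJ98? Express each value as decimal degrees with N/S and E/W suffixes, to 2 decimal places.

Field A=0, J=9: +0·20° lon, +9·10° lat → SW at lon -180°, lat 0°.
Square 9, 8: +9·2° lon, +8·1° lat → SW at lon -162°, lat 8°.
Cell spans 2° lon × 1° lat. Centre is SW corner plus half of each.
latitude 8.50° N, longitude 161.00° W.

8.50° N, 161.00° W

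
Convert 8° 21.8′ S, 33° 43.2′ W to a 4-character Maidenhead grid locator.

HI31

Add 180° to longitude and 90° to latitude: 146.28, 81.64.
Field: 146.28/20 → 7 → H, 81.64/10 → 8 → I; chars HI.
Square: 6.28/2 → 3, 1.64/1 → 1; chars 31.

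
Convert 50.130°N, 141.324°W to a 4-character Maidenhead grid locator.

BO90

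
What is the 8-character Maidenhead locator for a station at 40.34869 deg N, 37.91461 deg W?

HN10bi03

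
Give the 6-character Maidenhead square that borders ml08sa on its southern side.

ML07sx

Latitude subsquare a = 0; −1 → -1, wraps to 23 = x, carry into square.
Latitude square 8; −1 → 7.
The longitude characters are unchanged.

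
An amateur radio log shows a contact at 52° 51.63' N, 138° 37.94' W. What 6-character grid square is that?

CO02qu

Offset from 180°W / 90°S: lon 41.3677°, lat 142.8605°.
Field (20°×10°, letters A–R): 41.3677/20 → 2 → C, 142.8605/10 → 14 → O; chars CO.
Square (2°×1°, digits 0–9): 1.3677/2 → 0, 2.8605/1 → 2; chars 02.
Subsquare (5′×2.5′, letters a–x): 1.3677/0.0833333 → 16 → q, 0.8605/0.0416667 → 20 → u; chars qu.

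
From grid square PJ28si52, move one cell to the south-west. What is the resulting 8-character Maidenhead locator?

Longitude extended square 5; −1 → 4.
Latitude extended square 2; −1 → 1.

PJ28si41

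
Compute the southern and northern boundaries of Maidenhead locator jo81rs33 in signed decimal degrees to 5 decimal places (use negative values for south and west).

51.76250, 51.76667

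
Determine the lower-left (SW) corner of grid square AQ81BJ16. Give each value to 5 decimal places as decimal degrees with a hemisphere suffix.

Field A=0, Q=16: +0·20° lon, +16·10° lat → SW at lon -180°, lat 70°.
Square 8, 1: +8·2° lon, +1·1° lat → SW at lon -164°, lat 71°.
Subsquare b=1, j=9: +1·0.0833333° lon, +9·0.0416667° lat → SW at lon -163.917°, lat 71.375°.
Extended square 1, 6: +1·0.00833333° lon, +6·0.00416667° lat → SW at lon -163.908°, lat 71.4°.
latitude 71.40000° N, longitude 163.90833° W.

71.40000° N, 163.90833° W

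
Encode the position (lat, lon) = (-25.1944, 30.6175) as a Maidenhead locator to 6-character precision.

Shift to the Maidenhead origin (180°W, 90°S): lon 210.6175, lat 64.8056.
Field (20°×10°, letters A–R): lon ⌊210.6175/20⌋ = 10 → K; lat ⌊64.8056/10⌋ = 6 → G.
Square (2°×1°, digits 0–9): lon ⌊10.6175/2⌋ = 5; lat ⌊4.8056/1⌋ = 4.
Subsquare (5′×2.5′, letters a–x): lon ⌊0.6175/0.0833333⌋ = 7 → h; lat ⌊0.8056/0.0416667⌋ = 19 → t.

KG54ht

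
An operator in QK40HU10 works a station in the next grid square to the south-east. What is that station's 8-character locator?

Longitude extended square 1; +1 → 2.
Latitude extended square 0; −1 → -1, wraps to 9, carry into subsquare.
Latitude subsquare u = 20; −1 → 19 = t.

QK40ht29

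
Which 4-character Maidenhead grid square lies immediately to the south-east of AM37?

AM46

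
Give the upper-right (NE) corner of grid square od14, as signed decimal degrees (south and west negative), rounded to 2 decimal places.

Field O=14, D=3: +14·20° lon, +3·10° lat → SW at lon 100°, lat -60°.
Square 1, 4: +1·2° lon, +4·1° lat → SW at lon 102°, lat -56°.
Cell spans 2° lon × 1° lat. NE corner is SW corner plus one full cell.
latitude -55.00, longitude 104.00.

-55.00, 104.00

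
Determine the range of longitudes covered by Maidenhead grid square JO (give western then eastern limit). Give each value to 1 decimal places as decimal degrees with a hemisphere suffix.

Field J=9, O=14: +9·20° lon, +14·10° lat → SW at lon 0°, lat 50°.
Cell spans 20° lon × 10° lat.
west 0.0° E, east 20.0° E.

0.0° E, 20.0° E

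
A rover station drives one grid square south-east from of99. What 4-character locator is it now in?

PF08

Longitude square 9; +1 → 10, wraps to 0, carry into field.
Longitude field O = 14; +1 → 15 = P.
Latitude square 9; −1 → 8.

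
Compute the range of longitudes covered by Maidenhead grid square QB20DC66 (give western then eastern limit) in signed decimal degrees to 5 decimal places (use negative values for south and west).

Field Q=16, B=1: +16·20° lon, +1·10° lat → SW at lon 140°, lat -80°.
Square 2, 0: +2·2° lon, +0·1° lat → SW at lon 144°, lat -80°.
Subsquare d=3, c=2: +3·0.0833333° lon, +2·0.0416667° lat → SW at lon 144.25°, lat -79.9167°.
Extended square 6, 6: +6·0.00833333° lon, +6·0.00416667° lat → SW at lon 144.3°, lat -79.8917°.
Cell spans 0.00833333° lon × 0.00416667° lat.
west 144.30000, east 144.30833.

144.30000, 144.30833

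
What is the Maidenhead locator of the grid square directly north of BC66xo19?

Latitude extended square 9; +1 → 10, wraps to 0, carry into subsquare.
Latitude subsquare o = 14; +1 → 15 = p.
The longitude characters are unchanged.

BC66xp10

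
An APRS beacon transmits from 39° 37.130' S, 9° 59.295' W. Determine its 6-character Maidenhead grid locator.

IF50aj

Offset from 180°W / 90°S: lon 170.0118°, lat 50.3812°.
Field: lon ⌊170.0118/20⌋ = 8 → I; lat ⌊50.3812/10⌋ = 5 → F.
Square: lon ⌊10.0118/2⌋ = 5; lat ⌊0.3812/1⌋ = 0.
Subsquare: lon ⌊0.0118/0.0833333⌋ = 0 → a; lat ⌊0.3812/0.0416667⌋ = 9 → j.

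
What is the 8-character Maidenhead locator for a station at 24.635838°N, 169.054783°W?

AL54lp32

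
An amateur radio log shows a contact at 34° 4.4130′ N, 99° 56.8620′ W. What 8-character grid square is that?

EM04ab67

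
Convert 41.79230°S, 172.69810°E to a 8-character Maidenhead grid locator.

Offset from 180°W / 90°S: lon 352.69810°, lat 48.20770°.
Field: 352.69810/20 → 17 → R, 48.20770/10 → 4 → E; chars RE.
Square: 12.69810/2 → 6, 8.20770/1 → 8; chars 68.
Subsquare: 0.69810/0.0833333 → 8 → i, 0.20770/0.0416667 → 4 → e; chars ie.
Extended square: 0.03143/0.00833333 → 3, 0.04103/0.00416667 → 9; chars 39.

RE68ie39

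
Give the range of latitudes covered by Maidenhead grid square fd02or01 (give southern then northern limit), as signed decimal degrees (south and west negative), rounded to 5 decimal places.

-57.28750, -57.28333

Field F=5, D=3: +5·20° lon, +3·10° lat → SW at lon -80°, lat -60°.
Square 0, 2: +0·2° lon, +2·1° lat → SW at lon -80°, lat -58°.
Subsquare o=14, r=17: +14·0.0833333° lon, +17·0.0416667° lat → SW at lon -78.8333°, lat -57.2917°.
Extended square 0, 1: +0·0.00833333° lon, +1·0.00416667° lat → SW at lon -78.8333°, lat -57.2875°.
Cell spans 0.00833333° lon × 0.00416667° lat.
south -57.28750, north -57.28333.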